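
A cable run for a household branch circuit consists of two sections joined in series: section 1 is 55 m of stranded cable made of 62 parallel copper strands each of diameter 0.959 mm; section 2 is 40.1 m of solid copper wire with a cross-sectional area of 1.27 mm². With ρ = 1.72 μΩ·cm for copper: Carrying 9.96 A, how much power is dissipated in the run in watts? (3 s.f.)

ρ = 1.72 μΩ·cm = 1.72×10^-8 Ω·m
Section 1: A_strand = π(4.7950e-04)² = 7.223e-07 m²; R₁ = ρL/(N·A_s) = (1.72×10^-8)(55)/(62×7.223e-07) = 0.02112 Ω
Section 2: A = 1.27 mm² = 1.270e-06 m²
R₂ = (1.72×10^-8)(40.1)/(1.270e-06) = 0.5431 Ω
R = R₁ + R₂ = 0.5642 Ω
P = I²R = (9.96)² × 0.5642 = 56.0 W

56.0 W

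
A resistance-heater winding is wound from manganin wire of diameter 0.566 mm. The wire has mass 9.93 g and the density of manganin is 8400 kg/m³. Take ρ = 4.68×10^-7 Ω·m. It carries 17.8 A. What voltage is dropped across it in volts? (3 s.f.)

156 V

A = π(d/2)² = π(2.8300e-04 m)² = 2.5161e-07 m²
L = m/(density·A) = 0.00993/(8400×2.5161e-07) = 4.698 m
R = ρL/A = (4.68×10^-7)(4.698)/(2.5161e-07) = 8.739 Ω
V = IR = 17.8 × 8.739 = 156 V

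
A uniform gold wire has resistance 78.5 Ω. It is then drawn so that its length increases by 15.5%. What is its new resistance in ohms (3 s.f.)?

105 Ω

k = 1 + 15.5/100 = 1.155; volume constant ⇒ A' = A/k, so R' = k²R.
R' = 1.334 × 78.5 = 105 Ω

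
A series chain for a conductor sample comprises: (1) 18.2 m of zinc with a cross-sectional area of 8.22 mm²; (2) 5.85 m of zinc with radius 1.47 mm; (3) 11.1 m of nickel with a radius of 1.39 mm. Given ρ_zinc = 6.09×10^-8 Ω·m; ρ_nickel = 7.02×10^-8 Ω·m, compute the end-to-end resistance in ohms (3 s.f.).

0.316 Ω

Seg 1: A = 8.22 mm² = 8.220e-06 m²
R_1 = (6.09×10^-8)(18.2)/(8.220e-06) = 0.1348 Ω
Seg 2: A = πr² = π(1.4700e-03 m)² = 6.789e-06 m²
R_2 = (6.09×10^-8)(5.85)/(6.789e-06) = 0.05248 Ω
Seg 3: A = πr² = π(1.3900e-03 m)² = 6.070e-06 m²
R_3 = (7.02×10^-8)(11.1)/(6.070e-06) = 0.1284 Ω
R_total = R_1 + R_2 + R_3 = 0.316 Ω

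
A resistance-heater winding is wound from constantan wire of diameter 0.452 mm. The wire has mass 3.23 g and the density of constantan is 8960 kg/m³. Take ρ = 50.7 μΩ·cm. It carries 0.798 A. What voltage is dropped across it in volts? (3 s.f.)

ρ = 50.7 μΩ·cm = 5.07×10^-7 Ω·m
A = π(d/2)² = π(2.2600e-04 m)² = 1.6046e-07 m²
L = m/(density·A) = 0.00323/(8960×1.6046e-07) = 2.247 m
R = ρL/A = (5.07×10^-7)(2.247)/(1.6046e-07) = 7.099 Ω
V = IR = 0.798 × 7.099 = 5.66 V

5.66 V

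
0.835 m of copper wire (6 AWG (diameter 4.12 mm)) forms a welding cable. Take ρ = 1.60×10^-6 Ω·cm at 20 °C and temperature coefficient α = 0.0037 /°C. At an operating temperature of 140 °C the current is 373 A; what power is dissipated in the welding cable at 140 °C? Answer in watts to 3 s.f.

ρ = 1.60×10^-6 Ω·cm = 1.60×10^-8 Ω·m
A = π(4.12/2 mm)² = π(2.0600e-03 m)² = 1.333e-05 m²
R₍20₎ = ρL/A = (1.60×10^-8)(0.835)/(1.333e-05) = 0.001002 Ω
R₍140₎ = R₍20₎(1 + αΔT) = 0.001002 × (1 + 0.0037×120) = 0.001447 Ω
P = I²R = (373)² × 0.001447 = 201 W

201 W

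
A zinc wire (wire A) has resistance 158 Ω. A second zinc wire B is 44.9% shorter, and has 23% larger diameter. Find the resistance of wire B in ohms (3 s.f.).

57.5 Ω

R ∝ L/d², so R_B/R_A = (1 − 44.9/100) × (1 + 23/100)⁻²
= 0.551 × 0.661 = 0.3642
R_B = 0.3642 × 158 = 57.5 Ω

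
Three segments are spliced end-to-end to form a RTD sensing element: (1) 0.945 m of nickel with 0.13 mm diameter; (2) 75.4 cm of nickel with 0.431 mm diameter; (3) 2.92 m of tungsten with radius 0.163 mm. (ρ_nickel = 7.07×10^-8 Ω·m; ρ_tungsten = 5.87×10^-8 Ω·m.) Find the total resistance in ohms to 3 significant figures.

Seg 1: A = π(d/2)² = π(6.5000e-05 m)² = 1.327e-08 m²
R_1 = (7.07×10^-8)(0.945)/(1.327e-08) = 5.034 Ω
Seg 2: A = π(d/2)² = π(2.1550e-04 m)² = 1.459e-07 m²
R_2 = (7.07×10^-8)(0.754)/(1.459e-07) = 0.3654 Ω
Seg 3: A = πr² = π(1.6300e-04 m)² = 8.347e-08 m²
R_3 = (5.87×10^-8)(2.92)/(8.347e-08) = 2.054 Ω
R_total = R_1 + R_2 + R_3 = 7.45 Ω

7.45 Ω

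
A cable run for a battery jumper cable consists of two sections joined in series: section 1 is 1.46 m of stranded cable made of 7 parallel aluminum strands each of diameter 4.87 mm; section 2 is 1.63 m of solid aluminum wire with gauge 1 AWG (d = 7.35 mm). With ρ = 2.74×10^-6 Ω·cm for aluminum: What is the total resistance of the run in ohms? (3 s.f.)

ρ = 2.74×10^-6 Ω·cm = 2.74×10^-8 Ω·m
Section 1: A_strand = π(2.4350e-03)² = 1.863e-05 m²; R₁ = ρL/(N·A_s) = (2.74×10^-8)(1.46)/(7×1.863e-05) = 3.068×10^-4 Ω
Section 2: A = π(7.35/2 mm)² = π(3.6750e-03 m)² = 4.243e-05 m²
R₂ = (2.74×10^-8)(1.63)/(4.243e-05) = 0.001053 Ω
R = R₁ + R₂ = 0.00136 Ω

0.00136 Ω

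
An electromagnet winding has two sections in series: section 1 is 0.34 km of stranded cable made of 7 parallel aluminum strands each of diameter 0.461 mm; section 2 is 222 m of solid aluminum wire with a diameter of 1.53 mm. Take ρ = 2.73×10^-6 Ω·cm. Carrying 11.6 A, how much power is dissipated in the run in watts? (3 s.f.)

1510 W

ρ = 2.73×10^-6 Ω·cm = 2.73×10^-8 Ω·m
Section 1: A_strand = π(2.3050e-04)² = 1.669e-07 m²; R₁ = ρL/(N·A_s) = (2.73×10^-8)(340)/(7×1.669e-07) = 7.944 Ω
Section 2: A = π(d/2)² = π(7.6500e-04 m)² = 1.839e-06 m²
R₂ = (2.73×10^-8)(222)/(1.839e-06) = 3.296 Ω
R = R₁ + R₂ = 11.24 Ω
P = I²R = (11.6)² × 11.24 = 1510 W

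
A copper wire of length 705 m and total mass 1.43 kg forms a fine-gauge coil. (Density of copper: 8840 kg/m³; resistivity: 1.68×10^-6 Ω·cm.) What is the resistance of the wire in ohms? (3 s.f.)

51.6 Ω

ρ = 1.68×10^-6 Ω·cm = 1.68×10^-8 Ω·m
A = m/(density·L) = 1.43/(8840×705) = 2.2945e-07 m²
R = ρL/A = (1.68×10^-8)(705)/(2.2945e-07) = 51.6 Ω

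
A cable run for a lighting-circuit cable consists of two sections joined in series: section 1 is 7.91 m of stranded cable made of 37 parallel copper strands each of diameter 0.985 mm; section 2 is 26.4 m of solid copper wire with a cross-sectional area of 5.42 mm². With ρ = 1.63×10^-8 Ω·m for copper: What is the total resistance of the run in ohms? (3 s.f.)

0.0840 Ω

Section 1: A_strand = π(4.9250e-04)² = 7.620e-07 m²; R₁ = ρL/(N·A_s) = (1.63×10^-8)(7.91)/(37×7.620e-07) = 0.004573 Ω
Section 2: A = 5.42 mm² = 5.420e-06 m²
R₂ = (1.63×10^-8)(26.4)/(5.420e-06) = 0.07939 Ω
R = R₁ + R₂ = 0.0840 Ω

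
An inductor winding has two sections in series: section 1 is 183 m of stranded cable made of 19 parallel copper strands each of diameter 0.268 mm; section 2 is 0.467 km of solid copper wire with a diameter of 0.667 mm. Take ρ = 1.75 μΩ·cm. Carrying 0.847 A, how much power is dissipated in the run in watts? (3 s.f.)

18.9 W

ρ = 1.75 μΩ·cm = 1.75×10^-8 Ω·m
Section 1: A_strand = π(1.3400e-04)² = 5.641e-08 m²; R₁ = ρL/(N·A_s) = (1.75×10^-8)(183)/(19×5.641e-08) = 2.988 Ω
Section 2: A = π(d/2)² = π(3.3350e-04 m)² = 3.494e-07 m²
R₂ = (1.75×10^-8)(467)/(3.494e-07) = 23.39 Ω
R = R₁ + R₂ = 26.38 Ω
P = I²R = (0.847)² × 26.38 = 18.9 W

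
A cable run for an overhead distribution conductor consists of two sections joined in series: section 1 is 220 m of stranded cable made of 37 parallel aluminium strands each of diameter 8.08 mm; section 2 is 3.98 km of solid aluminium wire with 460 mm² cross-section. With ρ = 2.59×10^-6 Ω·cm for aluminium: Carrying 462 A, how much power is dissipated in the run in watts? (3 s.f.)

ρ = 2.59×10^-6 Ω·cm = 2.59×10^-8 Ω·m
Section 1: A_strand = π(4.0400e-03)² = 5.128e-05 m²; R₁ = ρL/(N·A_s) = (2.59×10^-8)(220)/(37×5.128e-05) = 0.003003 Ω
Section 2: A = 460 mm² = 4.600e-04 m²
R₂ = (2.59×10^-8)(3980)/(4.600e-04) = 0.2241 Ω
R = R₁ + R₂ = 0.2271 Ω
P = I²R = (462)² × 0.2271 = 48500 W

48500 W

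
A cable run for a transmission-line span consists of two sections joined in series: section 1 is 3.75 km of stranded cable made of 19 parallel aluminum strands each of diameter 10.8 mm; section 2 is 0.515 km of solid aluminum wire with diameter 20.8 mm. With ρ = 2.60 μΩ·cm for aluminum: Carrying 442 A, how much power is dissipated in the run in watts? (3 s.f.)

18600 W

ρ = 2.60 μΩ·cm = 2.60×10^-8 Ω·m
Section 1: A_strand = π(5.4000e-03)² = 9.161e-05 m²; R₁ = ρL/(N·A_s) = (2.60×10^-8)(3750)/(19×9.161e-05) = 0.05602 Ω
Section 2: A = π(d/2)² = π(1.0400e-02 m)² = 3.398e-04 m²
R₂ = (2.60×10^-8)(515)/(3.398e-04) = 0.03941 Ω
R = R₁ + R₂ = 0.09542 Ω
P = I²R = (442)² × 0.09542 = 18600 W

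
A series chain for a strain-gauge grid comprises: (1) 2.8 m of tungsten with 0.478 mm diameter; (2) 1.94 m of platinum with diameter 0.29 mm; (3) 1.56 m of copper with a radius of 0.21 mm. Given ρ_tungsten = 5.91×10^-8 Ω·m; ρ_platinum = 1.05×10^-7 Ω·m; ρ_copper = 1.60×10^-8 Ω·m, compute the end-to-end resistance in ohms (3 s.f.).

Seg 1: A = π(d/2)² = π(2.3900e-04 m)² = 1.795e-07 m²
R_1 = (5.91×10^-8)(2.8)/(1.795e-07) = 0.9221 Ω
Seg 2: A = π(d/2)² = π(1.4500e-04 m)² = 6.605e-08 m²
R_2 = (1.05×10^-7)(1.94)/(6.605e-08) = 3.084 Ω
Seg 3: A = πr² = π(2.1000e-04 m)² = 1.385e-07 m²
R_3 = (1.60×10^-8)(1.56)/(1.385e-07) = 0.1802 Ω
R_total = R_1 + R_2 + R_3 = 4.19 Ω

4.19 Ω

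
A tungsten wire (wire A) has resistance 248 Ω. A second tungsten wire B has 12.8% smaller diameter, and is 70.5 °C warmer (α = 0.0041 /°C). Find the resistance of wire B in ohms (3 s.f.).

420 Ω

R ∝ ρL/d² with ρ ∝ (1+αΔT), so R_B/R_A = (1 − 12.8/100)⁻² × (1 + 0.0041×70.5)
= 1.315 × 1.289 = 1.695
R_B = 1.695 × 248 = 420 Ω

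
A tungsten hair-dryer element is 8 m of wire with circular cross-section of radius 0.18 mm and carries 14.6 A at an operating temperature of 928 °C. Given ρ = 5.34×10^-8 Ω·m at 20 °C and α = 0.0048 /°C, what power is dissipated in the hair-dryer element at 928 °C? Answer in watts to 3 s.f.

A = πr² = π(1.8000e-04 m)² = 1.018e-07 m²
R₍20₎ = ρL/A = (5.34×10^-8)(8)/(1.018e-07) = 4.197 Ω
R₍928₎ = R₍20₎(1 + αΔT) = 4.197 × (1 + 0.0048×908) = 22.49 Ω
P = I²R = (14.6)² × 22.49 = 4790 W

4790 W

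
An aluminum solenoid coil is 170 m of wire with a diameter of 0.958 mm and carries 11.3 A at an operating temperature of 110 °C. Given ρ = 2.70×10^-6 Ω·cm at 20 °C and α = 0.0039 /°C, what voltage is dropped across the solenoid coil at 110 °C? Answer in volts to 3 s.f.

ρ = 2.70×10^-6 Ω·cm = 2.70×10^-8 Ω·m
A = π(d/2)² = π(4.7900e-04 m)² = 7.208e-07 m²
R₍20₎ = ρL/A = (2.70×10^-8)(170)/(7.208e-07) = 6.368 Ω
R₍110₎ = R₍20₎(1 + αΔT) = 6.368 × (1 + 0.0039×90) = 8.603 Ω
V = IR = 11.3 × 8.603 = 97.2 V

97.2 V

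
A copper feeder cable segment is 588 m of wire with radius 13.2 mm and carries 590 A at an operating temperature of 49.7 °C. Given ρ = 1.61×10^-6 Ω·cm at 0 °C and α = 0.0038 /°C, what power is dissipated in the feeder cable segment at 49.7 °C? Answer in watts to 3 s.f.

7160 W

ρ = 1.61×10^-6 Ω·cm = 1.61×10^-8 Ω·m
A = πr² = π(1.3200e-02 m)² = 5.474e-04 m²
R₍0₎ = ρL/A = (1.61×10^-8)(588)/(5.474e-04) = 0.01729 Ω
R₍49.7₎ = R₍0₎(1 + αΔT) = 0.01729 × (1 + 0.0038×49.7) = 0.02056 Ω
P = I²R = (590)² × 0.02056 = 7160 W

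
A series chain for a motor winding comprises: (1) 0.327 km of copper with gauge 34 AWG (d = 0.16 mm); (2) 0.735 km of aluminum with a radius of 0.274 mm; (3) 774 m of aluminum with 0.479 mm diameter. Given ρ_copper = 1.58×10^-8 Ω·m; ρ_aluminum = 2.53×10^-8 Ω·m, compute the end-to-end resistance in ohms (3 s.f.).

444 Ω

Seg 1: A = π(0.16/2 mm)² = π(8.0000e-05 m)² = 2.011e-08 m²
R_1 = (1.58×10^-8)(327)/(2.011e-08) = 257 Ω
Seg 2: A = πr² = π(2.7400e-04 m)² = 2.359e-07 m²
R_2 = (2.53×10^-8)(735)/(2.359e-07) = 78.84 Ω
Seg 3: A = π(d/2)² = π(2.3950e-04 m)² = 1.802e-07 m²
R_3 = (2.53×10^-8)(774)/(1.802e-07) = 108.7 Ω
R_total = R_1 + R_2 + R_3 = 444 Ω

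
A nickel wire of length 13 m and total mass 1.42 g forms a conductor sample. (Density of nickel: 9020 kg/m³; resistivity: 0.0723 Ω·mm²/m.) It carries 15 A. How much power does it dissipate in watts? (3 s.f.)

ρ = 0.0723 Ω·mm²/m = 7.23×10^-8 Ω·m
A = m/(density·L) = 0.00142/(9020×13) = 1.2110e-08 m²
R = ρL/A = (7.23×10^-8)(13)/(1.2110e-08) = 77.61 Ω
P = I²R = (15)² × 77.61 = 17500 W

17500 W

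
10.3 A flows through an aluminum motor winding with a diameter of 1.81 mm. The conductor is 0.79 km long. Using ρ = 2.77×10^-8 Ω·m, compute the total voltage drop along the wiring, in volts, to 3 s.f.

87.6 V

A = π(d/2)² = π(9.0500e-04 m)² = 2.573e-06 m²
R = ρL/A = (2.77×10^-8)(790)/(2.573e-06) = 8.505 Ω
V = IR = 10.3 × 8.505 = 87.6 V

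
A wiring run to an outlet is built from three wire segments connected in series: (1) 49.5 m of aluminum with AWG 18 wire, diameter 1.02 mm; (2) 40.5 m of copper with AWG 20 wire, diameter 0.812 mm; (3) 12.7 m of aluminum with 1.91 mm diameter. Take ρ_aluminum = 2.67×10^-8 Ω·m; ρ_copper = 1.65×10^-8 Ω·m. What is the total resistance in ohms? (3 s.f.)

Seg 1: A = π(1.02/2 mm)² = π(5.1000e-04 m)² = 8.171e-07 m²
R_1 = (2.67×10^-8)(49.5)/(8.171e-07) = 1.617 Ω
Seg 2: A = π(0.812/2 mm)² = π(4.0600e-04 m)² = 5.178e-07 m²
R_2 = (1.65×10^-8)(40.5)/(5.178e-07) = 1.29 Ω
Seg 3: A = π(d/2)² = π(9.5500e-04 m)² = 2.865e-06 m²
R_3 = (2.67×10^-8)(12.7)/(2.865e-06) = 0.1183 Ω
R_total = R_1 + R_2 + R_3 = 3.03 Ω

3.03 Ω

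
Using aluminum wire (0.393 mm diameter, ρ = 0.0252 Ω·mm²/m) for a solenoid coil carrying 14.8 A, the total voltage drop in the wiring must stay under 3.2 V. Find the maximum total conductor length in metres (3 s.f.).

1.04 m

ρ = 0.0252 Ω·mm²/m = 2.52×10^-8 Ω·m
A = π(d/2)² = π(1.9650e-04 m)² = 1.213e-07 m²
L_max = V_max·A/(1·ρI) = (3.2)(1.213e-07)/(2.52×10^-8×14.8) = 1.04 m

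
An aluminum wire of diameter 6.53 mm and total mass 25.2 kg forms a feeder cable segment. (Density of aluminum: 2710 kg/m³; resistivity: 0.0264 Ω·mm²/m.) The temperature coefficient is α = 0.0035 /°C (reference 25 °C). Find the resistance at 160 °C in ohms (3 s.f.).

ρ = 0.0264 Ω·mm²/m = 2.64×10^-8 Ω·m
A = π(d/2)² = π(3.2650e-03 m)² = 3.3490e-05 m²
L = m/(density·A) = 25.2/(2710×3.3490e-05) = 277.7 m
R = ρL/A = (2.64×10^-8)(277.7)/(3.3490e-05) = 0.2189 Ω
R(160 °C) = 0.2189 × (1 + 0.0035×135) = 0.322 Ω

0.322 Ω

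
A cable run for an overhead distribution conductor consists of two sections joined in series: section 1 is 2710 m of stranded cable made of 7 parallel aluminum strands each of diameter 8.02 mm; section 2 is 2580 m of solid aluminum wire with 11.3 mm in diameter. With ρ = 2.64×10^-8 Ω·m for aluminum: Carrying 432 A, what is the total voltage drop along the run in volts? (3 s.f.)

Section 1: A_strand = π(4.0100e-03)² = 5.052e-05 m²; R₁ = ρL/(N·A_s) = (2.64×10^-8)(2710)/(7×5.052e-05) = 0.2023 Ω
Section 2: A = π(d/2)² = π(5.6500e-03 m)² = 1.003e-04 m²
R₂ = (2.64×10^-8)(2580)/(1.003e-04) = 0.6792 Ω
R = R₁ + R₂ = 0.8815 Ω
V = IR = 432 × 0.8815 = 381 V

381 V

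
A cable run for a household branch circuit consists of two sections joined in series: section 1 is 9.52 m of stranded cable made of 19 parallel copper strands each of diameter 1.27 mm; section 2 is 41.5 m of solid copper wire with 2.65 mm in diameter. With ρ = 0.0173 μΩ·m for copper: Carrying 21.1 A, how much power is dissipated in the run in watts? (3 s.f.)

ρ = 0.0173 μΩ·m = 1.73×10^-8 Ω·m
Section 1: A_strand = π(6.3500e-04)² = 1.267e-06 m²; R₁ = ρL/(N·A_s) = (1.73×10^-8)(9.52)/(19×1.267e-06) = 0.006843 Ω
Section 2: A = π(d/2)² = π(1.3250e-03 m)² = 5.515e-06 m²
R₂ = (1.73×10^-8)(41.5)/(5.515e-06) = 0.1302 Ω
R = R₁ + R₂ = 0.137 Ω
P = I²R = (21.1)² × 0.137 = 61.0 W

61.0 W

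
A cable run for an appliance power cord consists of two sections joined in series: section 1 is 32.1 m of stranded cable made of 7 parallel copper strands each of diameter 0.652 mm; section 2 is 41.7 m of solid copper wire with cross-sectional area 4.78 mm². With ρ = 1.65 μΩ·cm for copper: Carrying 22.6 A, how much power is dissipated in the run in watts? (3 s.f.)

189 W

ρ = 1.65 μΩ·cm = 1.65×10^-8 Ω·m
Section 1: A_strand = π(3.2600e-04)² = 3.339e-07 m²; R₁ = ρL/(N·A_s) = (1.65×10^-8)(32.1)/(7×3.339e-07) = 0.2266 Ω
Section 2: A = 4.78 mm² = 4.780e-06 m²
R₂ = (1.65×10^-8)(41.7)/(4.780e-06) = 0.1439 Ω
R = R₁ + R₂ = 0.3706 Ω
P = I²R = (22.6)² × 0.3706 = 189 W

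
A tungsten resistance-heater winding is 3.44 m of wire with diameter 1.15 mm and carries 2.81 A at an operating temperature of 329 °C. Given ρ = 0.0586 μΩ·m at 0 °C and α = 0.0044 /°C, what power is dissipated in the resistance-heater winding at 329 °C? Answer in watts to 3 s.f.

3.75 W

ρ = 0.0586 μΩ·m = 5.86×10^-8 Ω·m
A = π(d/2)² = π(5.7500e-04 m)² = 1.039e-06 m²
R₍0₎ = ρL/A = (5.86×10^-8)(3.44)/(1.039e-06) = 0.1941 Ω
R₍329₎ = R₍0₎(1 + αΔT) = 0.1941 × (1 + 0.0044×329) = 0.475 Ω
P = I²R = (2.81)² × 0.475 = 3.75 W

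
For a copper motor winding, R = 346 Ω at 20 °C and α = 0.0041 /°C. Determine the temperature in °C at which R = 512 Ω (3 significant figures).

R = R₀(1 + α(T − T₀)) ⇒ T = T₀ + (R/R₀ − 1)/α
T = 20 + (512/346 − 1)/0.0041 = 20 + (0.4798)/0.0041 = 137 °C

137 °C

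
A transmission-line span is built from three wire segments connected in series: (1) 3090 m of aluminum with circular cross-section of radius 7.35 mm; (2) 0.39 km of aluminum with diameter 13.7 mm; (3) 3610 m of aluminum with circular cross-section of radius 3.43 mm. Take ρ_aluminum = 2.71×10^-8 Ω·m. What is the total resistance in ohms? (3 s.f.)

Seg 1: A = πr² = π(7.3500e-03 m)² = 1.697e-04 m²
R_1 = (2.71×10^-8)(3090)/(1.697e-04) = 0.4934 Ω
Seg 2: A = π(d/2)² = π(6.8500e-03 m)² = 1.474e-04 m²
R_2 = (2.71×10^-8)(390)/(1.474e-04) = 0.0717 Ω
Seg 3: A = πr² = π(3.4300e-03 m)² = 3.696e-05 m²
R_3 = (2.71×10^-8)(3610)/(3.696e-05) = 2.647 Ω
R_total = R_1 + R_2 + R_3 = 3.21 Ω

3.21 Ω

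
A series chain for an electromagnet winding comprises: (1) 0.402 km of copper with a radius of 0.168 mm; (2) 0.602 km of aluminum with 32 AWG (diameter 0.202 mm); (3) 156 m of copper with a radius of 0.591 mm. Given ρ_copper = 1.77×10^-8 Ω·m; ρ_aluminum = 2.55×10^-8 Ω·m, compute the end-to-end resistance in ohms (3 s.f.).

562 Ω

Seg 1: A = πr² = π(1.6800e-04 m)² = 8.867e-08 m²
R_1 = (1.77×10^-8)(402)/(8.867e-08) = 80.25 Ω
Seg 2: A = π(0.202/2 mm)² = π(1.0100e-04 m)² = 3.205e-08 m²
R_2 = (2.55×10^-8)(602)/(3.205e-08) = 479 Ω
Seg 3: A = πr² = π(5.9100e-04 m)² = 1.097e-06 m²
R_3 = (1.77×10^-8)(156)/(1.097e-06) = 2.516 Ω
R_total = R_1 + R_2 + R_3 = 562 Ω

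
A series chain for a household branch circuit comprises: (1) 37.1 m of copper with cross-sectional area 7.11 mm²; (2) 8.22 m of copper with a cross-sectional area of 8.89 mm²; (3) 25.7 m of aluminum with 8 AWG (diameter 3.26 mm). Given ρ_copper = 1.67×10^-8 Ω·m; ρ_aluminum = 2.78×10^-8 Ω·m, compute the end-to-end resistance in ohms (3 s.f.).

Seg 1: A = 7.11 mm² = 7.110e-06 m²
R_1 = (1.67×10^-8)(37.1)/(7.110e-06) = 0.08714 Ω
Seg 2: A = 8.89 mm² = 8.890e-06 m²
R_2 = (1.67×10^-8)(8.22)/(8.890e-06) = 0.01544 Ω
Seg 3: A = π(3.26/2 mm)² = π(1.6300e-03 m)² = 8.347e-06 m²
R_3 = (2.78×10^-8)(25.7)/(8.347e-06) = 0.0856 Ω
R_total = R_1 + R_2 + R_3 = 0.188 Ω

0.188 Ω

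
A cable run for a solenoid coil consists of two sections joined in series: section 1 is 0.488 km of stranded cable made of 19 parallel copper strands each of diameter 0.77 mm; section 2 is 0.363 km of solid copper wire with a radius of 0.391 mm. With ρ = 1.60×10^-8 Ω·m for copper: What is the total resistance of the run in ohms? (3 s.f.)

13.0 Ω

Section 1: A_strand = π(3.8500e-04)² = 4.657e-07 m²; R₁ = ρL/(N·A_s) = (1.60×10^-8)(488)/(19×4.657e-07) = 0.8825 Ω
Section 2: A = πr² = π(3.9100e-04 m)² = 4.803e-07 m²
R₂ = (1.60×10^-8)(363)/(4.803e-07) = 12.09 Ω
R = R₁ + R₂ = 13.0 Ω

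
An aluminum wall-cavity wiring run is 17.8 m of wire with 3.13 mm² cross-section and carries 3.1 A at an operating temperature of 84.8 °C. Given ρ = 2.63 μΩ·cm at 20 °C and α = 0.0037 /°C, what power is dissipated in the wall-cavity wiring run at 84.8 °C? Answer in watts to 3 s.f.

ρ = 2.63 μΩ·cm = 2.63×10^-8 Ω·m
A = 3.13 mm² = 3.130e-06 m²
R₍20₎ = ρL/A = (2.63×10^-8)(17.8)/(3.130e-06) = 0.1496 Ω
R₍84.8₎ = R₍20₎(1 + αΔT) = 0.1496 × (1 + 0.0037×64.8) = 0.1854 Ω
P = I²R = (3.1)² × 0.1854 = 1.78 W

1.78 W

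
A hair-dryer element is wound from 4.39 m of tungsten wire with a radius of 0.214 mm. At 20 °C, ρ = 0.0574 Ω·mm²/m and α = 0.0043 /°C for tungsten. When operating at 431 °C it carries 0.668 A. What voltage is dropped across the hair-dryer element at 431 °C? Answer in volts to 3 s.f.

ρ = 0.0574 Ω·mm²/m = 5.74×10^-8 Ω·m
A = πr² = π(2.1400e-04 m)² = 1.439e-07 m²
R₍20₎ = ρL/A = (5.74×10^-8)(4.39)/(1.439e-07) = 1.751 Ω
R₍431₎ = R₍20₎(1 + αΔT) = 1.751 × (1 + 0.0043×411) = 4.847 Ω
V = IR = 0.668 × 4.847 = 3.24 V

3.24 V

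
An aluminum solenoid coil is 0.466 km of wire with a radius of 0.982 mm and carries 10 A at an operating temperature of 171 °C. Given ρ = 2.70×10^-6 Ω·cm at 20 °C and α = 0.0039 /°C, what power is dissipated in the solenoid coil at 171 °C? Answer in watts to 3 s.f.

660 W

ρ = 2.70×10^-6 Ω·cm = 2.70×10^-8 Ω·m
A = πr² = π(9.8200e-04 m)² = 3.030e-06 m²
R₍20₎ = ρL/A = (2.70×10^-8)(466)/(3.030e-06) = 4.153 Ω
R₍171₎ = R₍20₎(1 + αΔT) = 4.153 × (1 + 0.0039×151) = 6.599 Ω
P = I²R = (10)² × 6.599 = 660 W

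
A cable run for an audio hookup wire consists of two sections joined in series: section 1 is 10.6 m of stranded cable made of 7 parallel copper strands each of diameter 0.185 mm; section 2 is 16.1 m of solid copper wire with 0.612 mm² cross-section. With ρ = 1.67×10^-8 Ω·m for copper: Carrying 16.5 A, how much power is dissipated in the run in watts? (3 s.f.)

Section 1: A_strand = π(9.2500e-05)² = 2.688e-08 m²; R₁ = ρL/(N·A_s) = (1.67×10^-8)(10.6)/(7×2.688e-08) = 0.9408 Ω
Section 2: A = 0.612 mm² = 6.120e-07 m²
R₂ = (1.67×10^-8)(16.1)/(6.120e-07) = 0.4393 Ω
R = R₁ + R₂ = 1.38 Ω
P = I²R = (16.5)² × 1.38 = 376 W

376 W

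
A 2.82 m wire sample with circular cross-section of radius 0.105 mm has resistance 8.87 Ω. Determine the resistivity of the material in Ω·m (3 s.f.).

A = πr² = π(1.0500e-04 m)² = 3.464e-08 m²
ρ = RA/L = (8.87)(3.464e-08)/(2.82) = 1.09×10^-7 Ω·m

1.09×10^-7 Ω·m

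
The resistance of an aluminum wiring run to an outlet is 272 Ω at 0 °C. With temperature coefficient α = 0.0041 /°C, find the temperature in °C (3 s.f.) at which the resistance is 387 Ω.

103 °C

R = R₀(1 + α(T − T₀)) ⇒ T = T₀ + (R/R₀ − 1)/α
T = 0 + (387/272 − 1)/0.0041 = 0 + (0.4228)/0.0041 = 103 °C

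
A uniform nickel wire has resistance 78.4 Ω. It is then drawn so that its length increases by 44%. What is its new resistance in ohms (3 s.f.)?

k = 1 + 44/100 = 1.44; volume constant ⇒ A' = A/k, so R' = k²R.
R' = 2.074 × 78.4 = 163 Ω

163 Ω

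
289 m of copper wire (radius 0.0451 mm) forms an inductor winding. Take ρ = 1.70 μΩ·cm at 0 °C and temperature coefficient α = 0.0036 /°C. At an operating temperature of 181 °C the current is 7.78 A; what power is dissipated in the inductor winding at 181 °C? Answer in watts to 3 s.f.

ρ = 1.70 μΩ·cm = 1.70×10^-8 Ω·m
A = πr² = π(4.5100e-05 m)² = 6.390e-09 m²
R₍0₎ = ρL/A = (1.70×10^-8)(289)/(6.390e-09) = 768.9 Ω
R₍181₎ = R₍0₎(1 + αΔT) = 768.9 × (1 + 0.0036×181) = 1270 Ω
P = I²R = (7.78)² × 1270 = 76900 W

76900 W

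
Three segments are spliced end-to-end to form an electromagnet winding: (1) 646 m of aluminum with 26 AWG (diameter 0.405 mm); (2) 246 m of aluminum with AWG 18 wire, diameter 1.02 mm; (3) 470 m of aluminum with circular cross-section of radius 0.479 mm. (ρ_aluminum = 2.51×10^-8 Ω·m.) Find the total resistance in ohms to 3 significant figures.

Seg 1: A = π(0.405/2 mm)² = π(2.0250e-04 m)² = 1.288e-07 m²
R_1 = (2.51×10^-8)(646)/(1.288e-07) = 125.9 Ω
Seg 2: A = π(1.02/2 mm)² = π(5.1000e-04 m)² = 8.171e-07 m²
R_2 = (2.51×10^-8)(246)/(8.171e-07) = 7.556 Ω
Seg 3: A = πr² = π(4.7900e-04 m)² = 7.208e-07 m²
R_3 = (2.51×10^-8)(470)/(7.208e-07) = 16.37 Ω
R_total = R_1 + R_2 + R_3 = 150 Ω

150 Ω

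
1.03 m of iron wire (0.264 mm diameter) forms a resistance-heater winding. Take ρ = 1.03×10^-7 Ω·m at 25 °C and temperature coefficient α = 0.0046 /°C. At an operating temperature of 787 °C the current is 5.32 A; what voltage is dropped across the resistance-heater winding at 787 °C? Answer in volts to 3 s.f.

46.5 V

A = π(d/2)² = π(1.3200e-04 m)² = 5.474e-08 m²
R₍25₎ = ρL/A = (1.03×10^-7)(1.03)/(5.474e-08) = 1.938 Ω
R₍787₎ = R₍25₎(1 + αΔT) = 1.938 × (1 + 0.0046×762) = 8.732 Ω
V = IR = 5.32 × 8.732 = 46.5 V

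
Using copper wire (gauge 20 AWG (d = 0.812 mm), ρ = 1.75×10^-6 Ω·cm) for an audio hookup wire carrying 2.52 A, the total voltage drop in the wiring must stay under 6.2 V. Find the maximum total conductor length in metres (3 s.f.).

ρ = 1.75×10^-6 Ω·cm = 1.75×10^-8 Ω·m
A = π(0.812/2 mm)² = π(4.0600e-04 m)² = 5.178e-07 m²
L_max = V_max·A/(1·ρI) = (6.2)(5.178e-07)/(1.75×10^-8×2.52) = 72.8 m

72.8 m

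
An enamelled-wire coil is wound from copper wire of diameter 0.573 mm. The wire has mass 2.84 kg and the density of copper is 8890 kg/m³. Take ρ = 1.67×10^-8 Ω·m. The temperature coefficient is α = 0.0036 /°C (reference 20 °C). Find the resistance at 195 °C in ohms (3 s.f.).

A = π(d/2)² = π(2.8650e-04 m)² = 2.5787e-07 m²
L = m/(density·A) = 2.84/(8890×2.5787e-07) = 1239 m
R = ρL/A = (1.67×10^-8)(1239)/(2.5787e-07) = 80.23 Ω
R(195 °C) = 80.23 × (1 + 0.0036×175) = 131 Ω

131 Ω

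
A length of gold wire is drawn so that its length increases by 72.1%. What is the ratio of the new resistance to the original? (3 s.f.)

2.96

k = 1 + 72.1/100 = 1.721; volume constant ⇒ A' = A/k, so R' = k²R.
Factor = 2.96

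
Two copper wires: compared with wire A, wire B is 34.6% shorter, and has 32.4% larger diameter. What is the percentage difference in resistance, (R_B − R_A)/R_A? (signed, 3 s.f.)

R ∝ L/d², so R_B/R_A = (1 − 34.6/100) × (1 + 32.4/100)⁻²
= 0.654 × 0.5705 = 0.3731
(R_B − R_A)/R_A = 0.3731 − 1 = -62.7%

-62.7%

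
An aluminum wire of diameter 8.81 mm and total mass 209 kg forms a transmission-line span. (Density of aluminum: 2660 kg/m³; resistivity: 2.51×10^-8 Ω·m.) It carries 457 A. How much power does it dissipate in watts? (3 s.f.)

A = π(d/2)² = π(4.4050e-03 m)² = 6.0960e-05 m²
L = m/(density·A) = 209/(2660×6.0960e-05) = 1289 m
R = ρL/A = (2.51×10^-8)(1289)/(6.0960e-05) = 0.5307 Ω
P = I²R = (457)² × 0.5307 = 1.11×10^5 W

1.11×10^5 W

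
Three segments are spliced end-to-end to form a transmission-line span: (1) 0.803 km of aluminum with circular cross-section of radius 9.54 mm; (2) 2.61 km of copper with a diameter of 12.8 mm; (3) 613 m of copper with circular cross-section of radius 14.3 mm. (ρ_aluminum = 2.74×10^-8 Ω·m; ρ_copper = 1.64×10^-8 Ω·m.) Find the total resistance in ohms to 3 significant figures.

Seg 1: A = πr² = π(9.5400e-03 m)² = 2.859e-04 m²
R_1 = (2.74×10^-8)(803)/(2.859e-04) = 0.07695 Ω
Seg 2: A = π(d/2)² = π(6.4000e-03 m)² = 1.287e-04 m²
R_2 = (1.64×10^-8)(2610)/(1.287e-04) = 0.3326 Ω
Seg 3: A = πr² = π(1.4300e-02 m)² = 6.424e-04 m²
R_3 = (1.64×10^-8)(613)/(6.424e-04) = 0.01565 Ω
R_total = R_1 + R_2 + R_3 = 0.425 Ω

0.425 Ω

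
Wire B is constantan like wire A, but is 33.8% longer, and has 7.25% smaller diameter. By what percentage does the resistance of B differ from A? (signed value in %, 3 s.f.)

55.5%

R ∝ L/d², so R_B/R_A = (1 + 33.8/100) × (1 − 7.25/100)⁻²
= 1.338 × 1.162 = 1.555
(R_B − R_A)/R_A = 1.555 − 1 = 55.5%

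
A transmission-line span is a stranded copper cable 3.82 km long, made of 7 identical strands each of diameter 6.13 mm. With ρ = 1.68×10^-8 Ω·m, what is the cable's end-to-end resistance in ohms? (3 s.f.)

A_strand = π(3.0650e-03 m)² = 2.951e-05 m²
R_strand = ρL/A = (1.68×10^-8)(3820)/(2.951e-05) = 2.175 Ω
R_total = R_strand/N = 2.175/7 = 0.311 Ω

0.311 Ω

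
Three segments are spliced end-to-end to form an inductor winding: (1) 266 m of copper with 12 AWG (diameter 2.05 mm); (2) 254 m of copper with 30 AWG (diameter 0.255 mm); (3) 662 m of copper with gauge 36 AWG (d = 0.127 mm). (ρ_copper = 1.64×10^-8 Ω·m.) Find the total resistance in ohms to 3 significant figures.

Seg 1: A = π(2.05/2 mm)² = π(1.0250e-03 m)² = 3.301e-06 m²
R_1 = (1.64×10^-8)(266)/(3.301e-06) = 1.322 Ω
Seg 2: A = π(0.255/2 mm)² = π(1.2750e-04 m)² = 5.107e-08 m²
R_2 = (1.64×10^-8)(254)/(5.107e-08) = 81.57 Ω
Seg 3: A = π(0.127/2 mm)² = π(6.3500e-05 m)² = 1.267e-08 m²
R_3 = (1.64×10^-8)(662)/(1.267e-08) = 857 Ω
R_total = R_1 + R_2 + R_3 = 940 Ω

940 Ω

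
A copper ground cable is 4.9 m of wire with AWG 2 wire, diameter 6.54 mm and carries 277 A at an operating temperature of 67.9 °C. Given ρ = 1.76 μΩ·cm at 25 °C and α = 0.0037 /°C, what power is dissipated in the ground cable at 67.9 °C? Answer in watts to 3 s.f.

228 W

ρ = 1.76 μΩ·cm = 1.76×10^-8 Ω·m
A = π(6.54/2 mm)² = π(3.2700e-03 m)² = 3.359e-05 m²
R₍25₎ = ρL/A = (1.76×10^-8)(4.9)/(3.359e-05) = 0.002567 Ω
R₍67.9₎ = R₍25₎(1 + αΔT) = 0.002567 × (1 + 0.0037×42.9) = 0.002975 Ω
P = I²R = (277)² × 0.002975 = 228 W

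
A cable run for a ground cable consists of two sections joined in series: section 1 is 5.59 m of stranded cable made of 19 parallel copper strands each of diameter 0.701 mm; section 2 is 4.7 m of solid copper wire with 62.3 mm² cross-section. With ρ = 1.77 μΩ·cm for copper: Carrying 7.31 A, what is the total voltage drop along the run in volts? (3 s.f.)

ρ = 1.77 μΩ·cm = 1.77×10^-8 Ω·m
Section 1: A_strand = π(3.5050e-04)² = 3.859e-07 m²; R₁ = ρL/(N·A_s) = (1.77×10^-8)(5.59)/(19×3.859e-07) = 0.01349 Ω
Section 2: A = 62.3 mm² = 6.230e-05 m²
R₂ = (1.77×10^-8)(4.7)/(6.230e-05) = 0.001335 Ω
R = R₁ + R₂ = 0.01483 Ω
V = IR = 7.31 × 0.01483 = 0.108 V

0.108 V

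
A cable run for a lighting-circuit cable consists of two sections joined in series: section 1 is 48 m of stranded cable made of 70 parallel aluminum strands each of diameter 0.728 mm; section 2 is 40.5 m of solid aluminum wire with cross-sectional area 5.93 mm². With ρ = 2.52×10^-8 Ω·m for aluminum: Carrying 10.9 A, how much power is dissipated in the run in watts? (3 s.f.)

25.4 W

Section 1: A_strand = π(3.6400e-04)² = 4.162e-07 m²; R₁ = ρL/(N·A_s) = (2.52×10^-8)(48)/(70×4.162e-07) = 0.04151 Ω
Section 2: A = 5.93 mm² = 5.930e-06 m²
R₂ = (2.52×10^-8)(40.5)/(5.930e-06) = 0.1721 Ω
R = R₁ + R₂ = 0.2136 Ω
P = I²R = (10.9)² × 0.2136 = 25.4 W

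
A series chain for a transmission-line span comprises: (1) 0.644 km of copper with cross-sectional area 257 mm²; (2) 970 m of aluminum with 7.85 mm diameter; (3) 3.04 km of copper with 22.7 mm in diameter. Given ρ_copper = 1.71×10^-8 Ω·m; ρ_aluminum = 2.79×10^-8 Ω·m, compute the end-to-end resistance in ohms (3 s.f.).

0.730 Ω

Seg 1: A = 257 mm² = 2.570e-04 m²
R_1 = (1.71×10^-8)(644)/(2.570e-04) = 0.04285 Ω
Seg 2: A = π(d/2)² = π(3.9250e-03 m)² = 4.840e-05 m²
R_2 = (2.79×10^-8)(970)/(4.840e-05) = 0.5592 Ω
Seg 3: A = π(d/2)² = π(1.1350e-02 m)² = 4.047e-04 m²
R_3 = (1.71×10^-8)(3040)/(4.047e-04) = 0.1284 Ω
R_total = R_1 + R_2 + R_3 = 0.730 Ω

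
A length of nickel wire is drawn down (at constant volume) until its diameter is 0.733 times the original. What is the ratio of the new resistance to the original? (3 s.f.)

Volume constant ⇒ L' = L/r² with r = 0.733. R' = ρL'/A' = ρ(L/r²)/(πr²d₀²/4) = R/r⁴.
Factor = 3.46

3.46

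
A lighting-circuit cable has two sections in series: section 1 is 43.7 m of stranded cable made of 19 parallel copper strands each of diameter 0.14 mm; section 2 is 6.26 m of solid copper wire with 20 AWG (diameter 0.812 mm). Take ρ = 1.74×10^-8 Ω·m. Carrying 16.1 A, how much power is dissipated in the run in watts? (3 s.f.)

Section 1: A_strand = π(7.0000e-05)² = 1.539e-08 m²; R₁ = ρL/(N·A_s) = (1.74×10^-8)(43.7)/(19×1.539e-08) = 2.6 Ω
Section 2: A = π(0.812/2 mm)² = π(4.0600e-04 m)² = 5.178e-07 m²
R₂ = (1.74×10^-8)(6.26)/(5.178e-07) = 0.2103 Ω
R = R₁ + R₂ = 2.81 Ω
P = I²R = (16.1)² × 2.81 = 728 W

728 W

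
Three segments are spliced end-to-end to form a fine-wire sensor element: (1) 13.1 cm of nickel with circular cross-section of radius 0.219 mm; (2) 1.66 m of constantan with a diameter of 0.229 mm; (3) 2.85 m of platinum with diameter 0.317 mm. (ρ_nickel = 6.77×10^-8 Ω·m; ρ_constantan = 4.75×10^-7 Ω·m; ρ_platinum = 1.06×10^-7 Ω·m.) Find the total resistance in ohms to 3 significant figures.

23.0 Ω

Seg 1: A = πr² = π(2.1900e-04 m)² = 1.507e-07 m²
R_1 = (6.77×10^-8)(0.131)/(1.507e-07) = 0.05886 Ω
Seg 2: A = π(d/2)² = π(1.1450e-04 m)² = 4.119e-08 m²
R_2 = (4.75×10^-7)(1.66)/(4.119e-08) = 19.14 Ω
Seg 3: A = π(d/2)² = π(1.5850e-04 m)² = 7.892e-08 m²
R_3 = (1.06×10^-7)(2.85)/(7.892e-08) = 3.828 Ω
R_total = R_1 + R_2 + R_3 = 23.0 Ω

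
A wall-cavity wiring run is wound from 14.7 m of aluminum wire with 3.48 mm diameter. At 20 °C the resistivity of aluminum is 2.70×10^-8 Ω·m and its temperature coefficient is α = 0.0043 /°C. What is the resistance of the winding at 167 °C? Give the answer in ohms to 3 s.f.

A = π(d/2)² = π(1.7400e-03 m)² = 9.511e-06 m²
R₍20°C₎ = ρL/A = (2.70×10^-8)(14.7)/(9.511e-06) = 0.04173 Ω
R = R₀(1 + αΔT) = 0.04173(1 + 0.0043×147) = 0.0681 Ω

0.0681 Ω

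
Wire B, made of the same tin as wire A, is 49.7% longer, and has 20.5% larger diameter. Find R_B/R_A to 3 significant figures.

1.03

R ∝ L/d², so R_B/R_A = (1 + 49.7/100) × (1 + 20.5/100)⁻²
= 1.497 × 0.6887 = 1.03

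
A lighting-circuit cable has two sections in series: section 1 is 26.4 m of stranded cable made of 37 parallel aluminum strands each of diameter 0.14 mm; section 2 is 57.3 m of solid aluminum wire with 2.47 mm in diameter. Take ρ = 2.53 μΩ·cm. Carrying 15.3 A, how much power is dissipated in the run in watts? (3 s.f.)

ρ = 2.53 μΩ·cm = 2.53×10^-8 Ω·m
Section 1: A_strand = π(7.0000e-05)² = 1.539e-08 m²; R₁ = ρL/(N·A_s) = (2.53×10^-8)(26.4)/(37×1.539e-08) = 1.173 Ω
Section 2: A = π(d/2)² = π(1.2350e-03 m)² = 4.792e-06 m²
R₂ = (2.53×10^-8)(57.3)/(4.792e-06) = 0.3025 Ω
R = R₁ + R₂ = 1.475 Ω
P = I²R = (15.3)² × 1.475 = 345 W

345 W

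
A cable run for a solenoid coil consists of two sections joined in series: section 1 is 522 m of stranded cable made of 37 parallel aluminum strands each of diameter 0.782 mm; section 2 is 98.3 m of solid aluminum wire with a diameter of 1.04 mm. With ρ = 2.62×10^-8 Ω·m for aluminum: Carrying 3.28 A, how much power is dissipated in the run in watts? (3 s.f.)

40.9 W

Section 1: A_strand = π(3.9100e-04)² = 4.803e-07 m²; R₁ = ρL/(N·A_s) = (2.62×10^-8)(522)/(37×4.803e-07) = 0.7696 Ω
Section 2: A = π(d/2)² = π(5.2000e-04 m)² = 8.495e-07 m²
R₂ = (2.62×10^-8)(98.3)/(8.495e-07) = 3.032 Ω
R = R₁ + R₂ = 3.801 Ω
P = I²R = (3.28)² × 3.801 = 40.9 W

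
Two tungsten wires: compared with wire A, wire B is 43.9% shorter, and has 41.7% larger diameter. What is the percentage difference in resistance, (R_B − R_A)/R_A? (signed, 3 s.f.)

R ∝ L/d², so R_B/R_A = (1 − 43.9/100) × (1 + 41.7/100)⁻²
= 0.561 × 0.498 = 0.2794
(R_B − R_A)/R_A = 0.2794 − 1 = -72.1%

-72.1%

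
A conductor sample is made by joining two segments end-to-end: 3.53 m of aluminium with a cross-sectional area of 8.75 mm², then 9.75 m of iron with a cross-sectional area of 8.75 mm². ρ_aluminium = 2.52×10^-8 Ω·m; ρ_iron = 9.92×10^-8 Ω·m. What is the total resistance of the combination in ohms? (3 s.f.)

Segment 1: A = 8.75 mm² = 8.750e-06 m²
R₁ = ρL/A = (2.52×10^-8)(3.53)/(8.750e-06) = 0.01017 Ω
R₂ = (9.92×10^-8)(9.75)/(8.750e-06) = 0.1105 Ω
R = R₁ + R₂ = 0.121 Ω

0.121 Ω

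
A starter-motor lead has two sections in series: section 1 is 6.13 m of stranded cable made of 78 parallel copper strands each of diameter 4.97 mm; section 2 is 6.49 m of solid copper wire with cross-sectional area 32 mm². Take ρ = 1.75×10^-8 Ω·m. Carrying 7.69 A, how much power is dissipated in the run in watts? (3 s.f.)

Section 1: A_strand = π(2.4850e-03)² = 1.940e-05 m²; R₁ = ρL/(N·A_s) = (1.75×10^-8)(6.13)/(78×1.940e-05) = 7.089×10^-5 Ω
Section 2: A = 32 mm² = 3.200e-05 m²
R₂ = (1.75×10^-8)(6.49)/(3.200e-05) = 0.003549 Ω
R = R₁ + R₂ = 0.00362 Ω
P = I²R = (7.69)² × 0.00362 = 0.214 W

0.214 W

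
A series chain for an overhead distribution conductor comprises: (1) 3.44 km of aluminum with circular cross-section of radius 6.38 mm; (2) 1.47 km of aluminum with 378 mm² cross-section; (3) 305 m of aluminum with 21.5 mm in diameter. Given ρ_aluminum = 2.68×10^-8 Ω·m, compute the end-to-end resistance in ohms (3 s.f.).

0.848 Ω

Seg 1: A = πr² = π(6.3800e-03 m)² = 1.279e-04 m²
R_1 = (2.68×10^-8)(3440)/(1.279e-04) = 0.7209 Ω
Seg 2: A = 378 mm² = 3.780e-04 m²
R_2 = (2.68×10^-8)(1470)/(3.780e-04) = 0.1042 Ω
Seg 3: A = π(d/2)² = π(1.0750e-02 m)² = 3.631e-04 m²
R_3 = (2.68×10^-8)(305)/(3.631e-04) = 0.02251 Ω
R_total = R_1 + R_2 + R_3 = 0.848 Ω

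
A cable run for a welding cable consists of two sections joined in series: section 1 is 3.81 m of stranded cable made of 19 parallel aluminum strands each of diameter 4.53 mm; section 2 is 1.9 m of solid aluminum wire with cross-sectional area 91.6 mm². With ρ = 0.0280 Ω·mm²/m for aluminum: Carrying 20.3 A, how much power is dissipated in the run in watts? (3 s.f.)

0.383 W

ρ = 0.0280 Ω·mm²/m = 2.80×10^-8 Ω·m
Section 1: A_strand = π(2.2650e-03)² = 1.612e-05 m²; R₁ = ρL/(N·A_s) = (2.80×10^-8)(3.81)/(19×1.612e-05) = 3.484×10^-4 Ω
Section 2: A = 91.6 mm² = 9.160e-05 m²
R₂ = (2.80×10^-8)(1.9)/(9.160e-05) = 5.808×10^-4 Ω
R = R₁ + R₂ = 9.292×10^-4 Ω
P = I²R = (20.3)² × 9.292×10^-4 = 0.383 W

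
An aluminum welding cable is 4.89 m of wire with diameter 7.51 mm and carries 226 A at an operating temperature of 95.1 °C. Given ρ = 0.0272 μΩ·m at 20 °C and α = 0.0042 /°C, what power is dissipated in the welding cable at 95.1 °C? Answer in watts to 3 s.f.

202 W

ρ = 0.0272 μΩ·m = 2.72×10^-8 Ω·m
A = π(d/2)² = π(3.7550e-03 m)² = 4.430e-05 m²
R₍20₎ = ρL/A = (2.72×10^-8)(4.89)/(4.430e-05) = 0.003003 Ω
R₍95.1₎ = R₍20₎(1 + αΔT) = 0.003003 × (1 + 0.0042×75.1) = 0.00395 Ω
P = I²R = (226)² × 0.00395 = 202 W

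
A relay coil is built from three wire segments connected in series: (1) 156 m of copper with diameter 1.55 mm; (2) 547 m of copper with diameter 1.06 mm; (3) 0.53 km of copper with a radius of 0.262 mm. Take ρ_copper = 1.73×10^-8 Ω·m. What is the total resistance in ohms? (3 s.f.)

Seg 1: A = π(d/2)² = π(7.7500e-04 m)² = 1.887e-06 m²
R_1 = (1.73×10^-8)(156)/(1.887e-06) = 1.43 Ω
Seg 2: A = π(d/2)² = π(5.3000e-04 m)² = 8.825e-07 m²
R_2 = (1.73×10^-8)(547)/(8.825e-07) = 10.72 Ω
Seg 3: A = πr² = π(2.6200e-04 m)² = 2.157e-07 m²
R_3 = (1.73×10^-8)(530)/(2.157e-07) = 42.52 Ω
R_total = R_1 + R_2 + R_3 = 54.7 Ω

54.7 Ω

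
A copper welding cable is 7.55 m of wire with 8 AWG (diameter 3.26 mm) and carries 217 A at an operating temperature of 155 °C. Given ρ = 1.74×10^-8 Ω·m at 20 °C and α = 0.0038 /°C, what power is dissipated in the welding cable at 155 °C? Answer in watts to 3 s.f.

A = π(3.26/2 mm)² = π(1.6300e-03 m)² = 8.347e-06 m²
R₍20₎ = ρL/A = (1.74×10^-8)(7.55)/(8.347e-06) = 0.01574 Ω
R₍155₎ = R₍20₎(1 + αΔT) = 0.01574 × (1 + 0.0038×135) = 0.02381 Ω
P = I²R = (217)² × 0.02381 = 1120 W

1120 W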